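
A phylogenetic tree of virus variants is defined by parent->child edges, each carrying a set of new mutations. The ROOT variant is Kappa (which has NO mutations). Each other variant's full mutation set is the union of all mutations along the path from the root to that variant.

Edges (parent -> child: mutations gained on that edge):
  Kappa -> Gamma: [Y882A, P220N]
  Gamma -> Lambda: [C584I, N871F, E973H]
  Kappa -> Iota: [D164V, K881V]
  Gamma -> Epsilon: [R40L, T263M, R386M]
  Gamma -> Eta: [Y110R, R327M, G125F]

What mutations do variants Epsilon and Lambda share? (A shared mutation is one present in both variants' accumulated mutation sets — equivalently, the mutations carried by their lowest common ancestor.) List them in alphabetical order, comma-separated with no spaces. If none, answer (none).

Accumulating mutations along path to Epsilon:
  At Kappa: gained [] -> total []
  At Gamma: gained ['Y882A', 'P220N'] -> total ['P220N', 'Y882A']
  At Epsilon: gained ['R40L', 'T263M', 'R386M'] -> total ['P220N', 'R386M', 'R40L', 'T263M', 'Y882A']
Mutations(Epsilon) = ['P220N', 'R386M', 'R40L', 'T263M', 'Y882A']
Accumulating mutations along path to Lambda:
  At Kappa: gained [] -> total []
  At Gamma: gained ['Y882A', 'P220N'] -> total ['P220N', 'Y882A']
  At Lambda: gained ['C584I', 'N871F', 'E973H'] -> total ['C584I', 'E973H', 'N871F', 'P220N', 'Y882A']
Mutations(Lambda) = ['C584I', 'E973H', 'N871F', 'P220N', 'Y882A']
Intersection: ['P220N', 'R386M', 'R40L', 'T263M', 'Y882A'] ∩ ['C584I', 'E973H', 'N871F', 'P220N', 'Y882A'] = ['P220N', 'Y882A']

Answer: P220N,Y882A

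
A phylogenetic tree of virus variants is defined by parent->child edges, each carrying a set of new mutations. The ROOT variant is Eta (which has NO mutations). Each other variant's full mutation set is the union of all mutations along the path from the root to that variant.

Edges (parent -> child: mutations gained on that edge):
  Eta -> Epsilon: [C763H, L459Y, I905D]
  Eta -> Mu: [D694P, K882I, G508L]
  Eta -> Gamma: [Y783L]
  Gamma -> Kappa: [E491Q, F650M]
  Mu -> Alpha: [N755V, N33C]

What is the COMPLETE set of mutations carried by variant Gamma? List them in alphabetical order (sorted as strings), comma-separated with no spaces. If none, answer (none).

At Eta: gained [] -> total []
At Gamma: gained ['Y783L'] -> total ['Y783L']

Answer: Y783L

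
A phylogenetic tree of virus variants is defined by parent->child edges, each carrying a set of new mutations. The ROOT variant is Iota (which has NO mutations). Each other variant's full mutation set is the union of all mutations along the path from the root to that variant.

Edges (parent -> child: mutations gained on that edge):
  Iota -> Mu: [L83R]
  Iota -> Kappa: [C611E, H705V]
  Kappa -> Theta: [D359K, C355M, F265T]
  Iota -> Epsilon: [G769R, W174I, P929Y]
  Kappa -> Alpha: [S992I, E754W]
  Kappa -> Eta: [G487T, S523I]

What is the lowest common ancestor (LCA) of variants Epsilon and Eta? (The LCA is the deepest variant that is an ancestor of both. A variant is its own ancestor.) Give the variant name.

Path from root to Epsilon: Iota -> Epsilon
  ancestors of Epsilon: {Iota, Epsilon}
Path from root to Eta: Iota -> Kappa -> Eta
  ancestors of Eta: {Iota, Kappa, Eta}
Common ancestors: {Iota}
Walk up from Eta: Eta (not in ancestors of Epsilon), Kappa (not in ancestors of Epsilon), Iota (in ancestors of Epsilon)
Deepest common ancestor (LCA) = Iota

Answer: Iota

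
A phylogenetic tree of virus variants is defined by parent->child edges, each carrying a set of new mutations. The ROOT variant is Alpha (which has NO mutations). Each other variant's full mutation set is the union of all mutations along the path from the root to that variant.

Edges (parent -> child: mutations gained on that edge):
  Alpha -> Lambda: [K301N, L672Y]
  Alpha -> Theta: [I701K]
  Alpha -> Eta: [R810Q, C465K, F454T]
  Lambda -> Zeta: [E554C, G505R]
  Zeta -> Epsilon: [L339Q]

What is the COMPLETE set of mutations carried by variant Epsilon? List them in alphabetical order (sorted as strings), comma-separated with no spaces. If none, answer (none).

Answer: E554C,G505R,K301N,L339Q,L672Y

Derivation:
At Alpha: gained [] -> total []
At Lambda: gained ['K301N', 'L672Y'] -> total ['K301N', 'L672Y']
At Zeta: gained ['E554C', 'G505R'] -> total ['E554C', 'G505R', 'K301N', 'L672Y']
At Epsilon: gained ['L339Q'] -> total ['E554C', 'G505R', 'K301N', 'L339Q', 'L672Y']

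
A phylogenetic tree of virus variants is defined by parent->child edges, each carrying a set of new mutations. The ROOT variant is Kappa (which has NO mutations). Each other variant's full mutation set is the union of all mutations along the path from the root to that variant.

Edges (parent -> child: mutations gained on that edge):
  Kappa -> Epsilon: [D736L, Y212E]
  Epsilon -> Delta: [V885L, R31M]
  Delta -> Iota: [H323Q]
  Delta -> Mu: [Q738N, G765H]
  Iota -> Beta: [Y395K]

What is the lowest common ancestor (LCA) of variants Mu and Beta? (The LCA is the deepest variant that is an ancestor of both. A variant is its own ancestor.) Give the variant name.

Path from root to Mu: Kappa -> Epsilon -> Delta -> Mu
  ancestors of Mu: {Kappa, Epsilon, Delta, Mu}
Path from root to Beta: Kappa -> Epsilon -> Delta -> Iota -> Beta
  ancestors of Beta: {Kappa, Epsilon, Delta, Iota, Beta}
Common ancestors: {Kappa, Epsilon, Delta}
Walk up from Beta: Beta (not in ancestors of Mu), Iota (not in ancestors of Mu), Delta (in ancestors of Mu), Epsilon (in ancestors of Mu), Kappa (in ancestors of Mu)
Deepest common ancestor (LCA) = Delta

Answer: Delta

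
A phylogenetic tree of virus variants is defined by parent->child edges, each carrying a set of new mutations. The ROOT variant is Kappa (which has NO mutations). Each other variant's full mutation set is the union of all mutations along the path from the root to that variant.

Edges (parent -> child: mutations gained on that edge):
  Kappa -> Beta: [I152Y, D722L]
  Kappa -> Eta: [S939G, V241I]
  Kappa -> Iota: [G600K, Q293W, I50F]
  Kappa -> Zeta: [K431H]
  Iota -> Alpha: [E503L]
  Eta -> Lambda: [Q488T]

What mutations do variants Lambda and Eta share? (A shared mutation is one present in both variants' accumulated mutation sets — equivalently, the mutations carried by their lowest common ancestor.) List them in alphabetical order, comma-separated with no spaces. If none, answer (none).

Answer: S939G,V241I

Derivation:
Accumulating mutations along path to Lambda:
  At Kappa: gained [] -> total []
  At Eta: gained ['S939G', 'V241I'] -> total ['S939G', 'V241I']
  At Lambda: gained ['Q488T'] -> total ['Q488T', 'S939G', 'V241I']
Mutations(Lambda) = ['Q488T', 'S939G', 'V241I']
Accumulating mutations along path to Eta:
  At Kappa: gained [] -> total []
  At Eta: gained ['S939G', 'V241I'] -> total ['S939G', 'V241I']
Mutations(Eta) = ['S939G', 'V241I']
Intersection: ['Q488T', 'S939G', 'V241I'] ∩ ['S939G', 'V241I'] = ['S939G', 'V241I']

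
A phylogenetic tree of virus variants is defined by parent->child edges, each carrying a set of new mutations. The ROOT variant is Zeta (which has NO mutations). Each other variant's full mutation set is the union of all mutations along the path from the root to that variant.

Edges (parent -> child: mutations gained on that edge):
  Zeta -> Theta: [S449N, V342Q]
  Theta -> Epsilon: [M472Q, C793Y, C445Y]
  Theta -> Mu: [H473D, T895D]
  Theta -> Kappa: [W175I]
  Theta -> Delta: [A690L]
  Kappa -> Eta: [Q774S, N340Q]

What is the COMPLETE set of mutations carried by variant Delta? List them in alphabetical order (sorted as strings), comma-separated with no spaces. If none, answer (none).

At Zeta: gained [] -> total []
At Theta: gained ['S449N', 'V342Q'] -> total ['S449N', 'V342Q']
At Delta: gained ['A690L'] -> total ['A690L', 'S449N', 'V342Q']

Answer: A690L,S449N,V342Q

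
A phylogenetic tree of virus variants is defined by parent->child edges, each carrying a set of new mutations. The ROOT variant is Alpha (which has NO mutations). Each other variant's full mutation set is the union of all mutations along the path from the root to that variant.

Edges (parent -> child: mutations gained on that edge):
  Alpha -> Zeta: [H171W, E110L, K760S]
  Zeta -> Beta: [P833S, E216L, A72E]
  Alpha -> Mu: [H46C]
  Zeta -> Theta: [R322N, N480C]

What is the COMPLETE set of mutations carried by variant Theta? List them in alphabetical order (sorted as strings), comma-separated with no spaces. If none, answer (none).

At Alpha: gained [] -> total []
At Zeta: gained ['H171W', 'E110L', 'K760S'] -> total ['E110L', 'H171W', 'K760S']
At Theta: gained ['R322N', 'N480C'] -> total ['E110L', 'H171W', 'K760S', 'N480C', 'R322N']

Answer: E110L,H171W,K760S,N480C,R322N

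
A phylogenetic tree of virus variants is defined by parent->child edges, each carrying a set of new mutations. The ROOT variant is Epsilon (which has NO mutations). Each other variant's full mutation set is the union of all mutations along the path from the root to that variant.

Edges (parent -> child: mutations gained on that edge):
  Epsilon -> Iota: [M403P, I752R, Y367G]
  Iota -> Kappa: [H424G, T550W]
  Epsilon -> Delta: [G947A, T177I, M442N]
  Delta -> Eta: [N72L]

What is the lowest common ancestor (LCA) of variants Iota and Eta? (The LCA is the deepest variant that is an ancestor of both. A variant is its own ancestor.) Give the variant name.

Answer: Epsilon

Derivation:
Path from root to Iota: Epsilon -> Iota
  ancestors of Iota: {Epsilon, Iota}
Path from root to Eta: Epsilon -> Delta -> Eta
  ancestors of Eta: {Epsilon, Delta, Eta}
Common ancestors: {Epsilon}
Walk up from Eta: Eta (not in ancestors of Iota), Delta (not in ancestors of Iota), Epsilon (in ancestors of Iota)
Deepest common ancestor (LCA) = Epsilon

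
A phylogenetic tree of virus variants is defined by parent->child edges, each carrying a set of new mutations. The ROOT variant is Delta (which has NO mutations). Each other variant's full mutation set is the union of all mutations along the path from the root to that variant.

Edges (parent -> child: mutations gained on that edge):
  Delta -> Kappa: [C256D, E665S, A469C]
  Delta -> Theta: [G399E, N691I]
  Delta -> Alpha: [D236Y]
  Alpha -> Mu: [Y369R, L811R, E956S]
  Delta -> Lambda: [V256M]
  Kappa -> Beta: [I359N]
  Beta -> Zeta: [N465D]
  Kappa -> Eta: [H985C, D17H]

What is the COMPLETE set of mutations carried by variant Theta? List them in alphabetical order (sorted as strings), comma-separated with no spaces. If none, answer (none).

Answer: G399E,N691I

Derivation:
At Delta: gained [] -> total []
At Theta: gained ['G399E', 'N691I'] -> total ['G399E', 'N691I']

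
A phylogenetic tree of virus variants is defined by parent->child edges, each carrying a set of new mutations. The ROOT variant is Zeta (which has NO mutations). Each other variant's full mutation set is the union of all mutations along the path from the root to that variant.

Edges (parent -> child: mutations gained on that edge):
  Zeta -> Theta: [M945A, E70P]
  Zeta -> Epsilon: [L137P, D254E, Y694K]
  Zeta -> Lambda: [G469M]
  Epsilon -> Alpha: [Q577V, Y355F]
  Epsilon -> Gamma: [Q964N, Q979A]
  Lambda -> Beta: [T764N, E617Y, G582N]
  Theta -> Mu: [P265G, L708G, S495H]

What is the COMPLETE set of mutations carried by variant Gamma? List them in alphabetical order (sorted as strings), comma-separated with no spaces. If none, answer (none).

At Zeta: gained [] -> total []
At Epsilon: gained ['L137P', 'D254E', 'Y694K'] -> total ['D254E', 'L137P', 'Y694K']
At Gamma: gained ['Q964N', 'Q979A'] -> total ['D254E', 'L137P', 'Q964N', 'Q979A', 'Y694K']

Answer: D254E,L137P,Q964N,Q979A,Y694K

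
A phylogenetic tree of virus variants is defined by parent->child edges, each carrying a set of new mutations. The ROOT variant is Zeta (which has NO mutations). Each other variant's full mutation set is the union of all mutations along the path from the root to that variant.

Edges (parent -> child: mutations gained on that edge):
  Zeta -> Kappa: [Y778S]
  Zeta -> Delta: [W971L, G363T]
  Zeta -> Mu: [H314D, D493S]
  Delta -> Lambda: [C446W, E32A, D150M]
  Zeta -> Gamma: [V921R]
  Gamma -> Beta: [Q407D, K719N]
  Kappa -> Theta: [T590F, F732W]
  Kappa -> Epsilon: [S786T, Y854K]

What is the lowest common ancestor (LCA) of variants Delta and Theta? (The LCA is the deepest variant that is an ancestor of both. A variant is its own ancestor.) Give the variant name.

Answer: Zeta

Derivation:
Path from root to Delta: Zeta -> Delta
  ancestors of Delta: {Zeta, Delta}
Path from root to Theta: Zeta -> Kappa -> Theta
  ancestors of Theta: {Zeta, Kappa, Theta}
Common ancestors: {Zeta}
Walk up from Theta: Theta (not in ancestors of Delta), Kappa (not in ancestors of Delta), Zeta (in ancestors of Delta)
Deepest common ancestor (LCA) = Zeta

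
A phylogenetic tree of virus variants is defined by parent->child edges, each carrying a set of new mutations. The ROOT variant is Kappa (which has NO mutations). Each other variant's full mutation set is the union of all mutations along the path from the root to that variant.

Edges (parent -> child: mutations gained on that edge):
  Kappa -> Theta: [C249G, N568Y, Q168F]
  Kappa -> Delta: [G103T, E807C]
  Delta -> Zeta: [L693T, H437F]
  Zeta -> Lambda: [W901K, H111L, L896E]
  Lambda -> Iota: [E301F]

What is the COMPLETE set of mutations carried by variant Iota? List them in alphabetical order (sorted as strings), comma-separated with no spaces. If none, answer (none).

Answer: E301F,E807C,G103T,H111L,H437F,L693T,L896E,W901K

Derivation:
At Kappa: gained [] -> total []
At Delta: gained ['G103T', 'E807C'] -> total ['E807C', 'G103T']
At Zeta: gained ['L693T', 'H437F'] -> total ['E807C', 'G103T', 'H437F', 'L693T']
At Lambda: gained ['W901K', 'H111L', 'L896E'] -> total ['E807C', 'G103T', 'H111L', 'H437F', 'L693T', 'L896E', 'W901K']
At Iota: gained ['E301F'] -> total ['E301F', 'E807C', 'G103T', 'H111L', 'H437F', 'L693T', 'L896E', 'W901K']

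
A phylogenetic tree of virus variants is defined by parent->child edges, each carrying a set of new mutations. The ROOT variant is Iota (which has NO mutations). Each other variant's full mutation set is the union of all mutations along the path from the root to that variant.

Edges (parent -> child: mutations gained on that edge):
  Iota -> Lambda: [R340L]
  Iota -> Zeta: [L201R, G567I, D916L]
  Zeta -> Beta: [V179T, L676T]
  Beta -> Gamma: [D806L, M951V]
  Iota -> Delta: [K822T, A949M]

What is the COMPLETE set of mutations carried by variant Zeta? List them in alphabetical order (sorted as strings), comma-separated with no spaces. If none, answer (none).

At Iota: gained [] -> total []
At Zeta: gained ['L201R', 'G567I', 'D916L'] -> total ['D916L', 'G567I', 'L201R']

Answer: D916L,G567I,L201R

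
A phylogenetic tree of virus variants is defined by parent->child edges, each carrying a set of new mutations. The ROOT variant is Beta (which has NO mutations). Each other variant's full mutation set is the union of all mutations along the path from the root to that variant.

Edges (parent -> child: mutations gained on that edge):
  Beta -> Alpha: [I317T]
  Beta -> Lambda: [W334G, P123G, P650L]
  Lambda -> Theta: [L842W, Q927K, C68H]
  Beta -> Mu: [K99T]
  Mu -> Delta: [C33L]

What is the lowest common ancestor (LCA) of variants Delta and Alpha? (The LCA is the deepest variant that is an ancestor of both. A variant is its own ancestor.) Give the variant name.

Path from root to Delta: Beta -> Mu -> Delta
  ancestors of Delta: {Beta, Mu, Delta}
Path from root to Alpha: Beta -> Alpha
  ancestors of Alpha: {Beta, Alpha}
Common ancestors: {Beta}
Walk up from Alpha: Alpha (not in ancestors of Delta), Beta (in ancestors of Delta)
Deepest common ancestor (LCA) = Beta

Answer: Beta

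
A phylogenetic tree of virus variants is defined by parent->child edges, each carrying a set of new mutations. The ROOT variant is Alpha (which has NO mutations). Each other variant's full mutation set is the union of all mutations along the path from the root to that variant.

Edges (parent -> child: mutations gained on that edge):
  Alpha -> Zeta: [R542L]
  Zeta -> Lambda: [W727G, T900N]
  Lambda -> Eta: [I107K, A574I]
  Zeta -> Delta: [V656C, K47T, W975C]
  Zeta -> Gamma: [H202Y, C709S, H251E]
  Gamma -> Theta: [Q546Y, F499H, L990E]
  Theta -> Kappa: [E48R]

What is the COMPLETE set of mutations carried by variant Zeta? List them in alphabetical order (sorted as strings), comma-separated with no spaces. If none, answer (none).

Answer: R542L

Derivation:
At Alpha: gained [] -> total []
At Zeta: gained ['R542L'] -> total ['R542L']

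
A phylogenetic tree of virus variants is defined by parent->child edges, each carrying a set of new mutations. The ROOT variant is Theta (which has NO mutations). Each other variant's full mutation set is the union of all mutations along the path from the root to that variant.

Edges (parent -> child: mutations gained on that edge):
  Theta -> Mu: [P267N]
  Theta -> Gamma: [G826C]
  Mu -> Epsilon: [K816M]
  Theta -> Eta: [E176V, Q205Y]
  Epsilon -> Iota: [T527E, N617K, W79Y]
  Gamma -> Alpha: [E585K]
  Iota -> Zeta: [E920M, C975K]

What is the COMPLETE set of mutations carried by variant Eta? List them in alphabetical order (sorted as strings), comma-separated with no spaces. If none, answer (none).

At Theta: gained [] -> total []
At Eta: gained ['E176V', 'Q205Y'] -> total ['E176V', 'Q205Y']

Answer: E176V,Q205Y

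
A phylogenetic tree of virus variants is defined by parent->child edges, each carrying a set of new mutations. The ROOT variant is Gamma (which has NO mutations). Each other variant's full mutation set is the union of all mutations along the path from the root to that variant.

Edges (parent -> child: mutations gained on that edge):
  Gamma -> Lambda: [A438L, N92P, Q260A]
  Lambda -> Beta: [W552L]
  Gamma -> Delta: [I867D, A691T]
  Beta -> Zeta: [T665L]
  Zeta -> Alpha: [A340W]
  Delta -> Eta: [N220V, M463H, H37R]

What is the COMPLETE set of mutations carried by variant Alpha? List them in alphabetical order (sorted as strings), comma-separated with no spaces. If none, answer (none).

At Gamma: gained [] -> total []
At Lambda: gained ['A438L', 'N92P', 'Q260A'] -> total ['A438L', 'N92P', 'Q260A']
At Beta: gained ['W552L'] -> total ['A438L', 'N92P', 'Q260A', 'W552L']
At Zeta: gained ['T665L'] -> total ['A438L', 'N92P', 'Q260A', 'T665L', 'W552L']
At Alpha: gained ['A340W'] -> total ['A340W', 'A438L', 'N92P', 'Q260A', 'T665L', 'W552L']

Answer: A340W,A438L,N92P,Q260A,T665L,W552L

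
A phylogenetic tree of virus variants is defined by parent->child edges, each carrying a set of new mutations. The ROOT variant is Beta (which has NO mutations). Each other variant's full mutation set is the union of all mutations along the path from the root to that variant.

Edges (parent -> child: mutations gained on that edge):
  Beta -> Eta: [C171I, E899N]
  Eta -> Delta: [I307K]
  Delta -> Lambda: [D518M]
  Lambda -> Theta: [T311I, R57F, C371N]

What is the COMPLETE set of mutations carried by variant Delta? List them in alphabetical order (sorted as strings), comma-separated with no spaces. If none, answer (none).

At Beta: gained [] -> total []
At Eta: gained ['C171I', 'E899N'] -> total ['C171I', 'E899N']
At Delta: gained ['I307K'] -> total ['C171I', 'E899N', 'I307K']

Answer: C171I,E899N,I307K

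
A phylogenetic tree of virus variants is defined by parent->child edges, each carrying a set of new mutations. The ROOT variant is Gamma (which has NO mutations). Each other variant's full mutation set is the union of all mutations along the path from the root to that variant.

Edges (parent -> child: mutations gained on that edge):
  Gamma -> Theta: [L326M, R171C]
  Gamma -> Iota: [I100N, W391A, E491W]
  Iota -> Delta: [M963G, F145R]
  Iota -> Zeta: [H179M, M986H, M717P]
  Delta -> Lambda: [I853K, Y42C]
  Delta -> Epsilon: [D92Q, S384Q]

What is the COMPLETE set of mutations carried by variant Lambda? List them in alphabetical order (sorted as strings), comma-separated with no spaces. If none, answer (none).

Answer: E491W,F145R,I100N,I853K,M963G,W391A,Y42C

Derivation:
At Gamma: gained [] -> total []
At Iota: gained ['I100N', 'W391A', 'E491W'] -> total ['E491W', 'I100N', 'W391A']
At Delta: gained ['M963G', 'F145R'] -> total ['E491W', 'F145R', 'I100N', 'M963G', 'W391A']
At Lambda: gained ['I853K', 'Y42C'] -> total ['E491W', 'F145R', 'I100N', 'I853K', 'M963G', 'W391A', 'Y42C']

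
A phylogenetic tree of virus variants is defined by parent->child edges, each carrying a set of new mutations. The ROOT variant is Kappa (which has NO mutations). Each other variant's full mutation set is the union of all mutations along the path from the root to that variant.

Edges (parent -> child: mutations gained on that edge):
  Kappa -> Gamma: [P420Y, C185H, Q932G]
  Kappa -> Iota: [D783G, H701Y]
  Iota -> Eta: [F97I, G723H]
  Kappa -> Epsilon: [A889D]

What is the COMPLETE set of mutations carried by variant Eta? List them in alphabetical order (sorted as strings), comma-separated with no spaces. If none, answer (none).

At Kappa: gained [] -> total []
At Iota: gained ['D783G', 'H701Y'] -> total ['D783G', 'H701Y']
At Eta: gained ['F97I', 'G723H'] -> total ['D783G', 'F97I', 'G723H', 'H701Y']

Answer: D783G,F97I,G723H,H701Y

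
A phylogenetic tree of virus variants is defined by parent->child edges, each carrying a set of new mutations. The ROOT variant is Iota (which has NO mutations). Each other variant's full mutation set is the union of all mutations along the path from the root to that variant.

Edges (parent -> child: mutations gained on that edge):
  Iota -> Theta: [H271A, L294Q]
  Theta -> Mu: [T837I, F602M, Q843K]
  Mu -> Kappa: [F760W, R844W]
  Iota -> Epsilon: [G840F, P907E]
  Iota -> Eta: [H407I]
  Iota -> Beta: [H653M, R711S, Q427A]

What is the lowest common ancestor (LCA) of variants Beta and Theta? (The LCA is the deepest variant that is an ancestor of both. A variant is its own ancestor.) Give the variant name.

Path from root to Beta: Iota -> Beta
  ancestors of Beta: {Iota, Beta}
Path from root to Theta: Iota -> Theta
  ancestors of Theta: {Iota, Theta}
Common ancestors: {Iota}
Walk up from Theta: Theta (not in ancestors of Beta), Iota (in ancestors of Beta)
Deepest common ancestor (LCA) = Iota

Answer: Iota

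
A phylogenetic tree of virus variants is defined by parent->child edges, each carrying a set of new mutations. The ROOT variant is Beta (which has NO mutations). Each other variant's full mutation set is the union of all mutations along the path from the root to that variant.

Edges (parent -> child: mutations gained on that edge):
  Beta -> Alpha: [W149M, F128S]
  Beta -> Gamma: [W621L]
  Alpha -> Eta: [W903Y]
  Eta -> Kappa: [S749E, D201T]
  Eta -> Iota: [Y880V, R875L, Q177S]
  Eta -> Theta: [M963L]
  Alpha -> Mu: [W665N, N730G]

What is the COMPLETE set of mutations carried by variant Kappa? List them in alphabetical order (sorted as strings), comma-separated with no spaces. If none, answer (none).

At Beta: gained [] -> total []
At Alpha: gained ['W149M', 'F128S'] -> total ['F128S', 'W149M']
At Eta: gained ['W903Y'] -> total ['F128S', 'W149M', 'W903Y']
At Kappa: gained ['S749E', 'D201T'] -> total ['D201T', 'F128S', 'S749E', 'W149M', 'W903Y']

Answer: D201T,F128S,S749E,W149M,W903Y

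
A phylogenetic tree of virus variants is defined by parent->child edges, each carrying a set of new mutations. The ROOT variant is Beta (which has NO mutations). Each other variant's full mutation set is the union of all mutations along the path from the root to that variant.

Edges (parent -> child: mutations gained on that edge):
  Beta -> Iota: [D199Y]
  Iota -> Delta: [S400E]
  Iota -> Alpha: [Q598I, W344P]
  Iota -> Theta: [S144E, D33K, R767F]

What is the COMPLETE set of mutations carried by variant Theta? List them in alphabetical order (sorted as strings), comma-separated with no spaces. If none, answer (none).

At Beta: gained [] -> total []
At Iota: gained ['D199Y'] -> total ['D199Y']
At Theta: gained ['S144E', 'D33K', 'R767F'] -> total ['D199Y', 'D33K', 'R767F', 'S144E']

Answer: D199Y,D33K,R767F,S144E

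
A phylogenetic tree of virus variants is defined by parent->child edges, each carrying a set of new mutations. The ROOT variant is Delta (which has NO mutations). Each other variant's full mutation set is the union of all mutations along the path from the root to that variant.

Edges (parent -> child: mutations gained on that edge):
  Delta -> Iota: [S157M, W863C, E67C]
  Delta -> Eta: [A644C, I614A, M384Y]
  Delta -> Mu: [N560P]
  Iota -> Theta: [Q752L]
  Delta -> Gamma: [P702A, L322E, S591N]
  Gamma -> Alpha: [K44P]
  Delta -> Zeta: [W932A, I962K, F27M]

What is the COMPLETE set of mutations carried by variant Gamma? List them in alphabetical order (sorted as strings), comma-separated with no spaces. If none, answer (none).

At Delta: gained [] -> total []
At Gamma: gained ['P702A', 'L322E', 'S591N'] -> total ['L322E', 'P702A', 'S591N']

Answer: L322E,P702A,S591N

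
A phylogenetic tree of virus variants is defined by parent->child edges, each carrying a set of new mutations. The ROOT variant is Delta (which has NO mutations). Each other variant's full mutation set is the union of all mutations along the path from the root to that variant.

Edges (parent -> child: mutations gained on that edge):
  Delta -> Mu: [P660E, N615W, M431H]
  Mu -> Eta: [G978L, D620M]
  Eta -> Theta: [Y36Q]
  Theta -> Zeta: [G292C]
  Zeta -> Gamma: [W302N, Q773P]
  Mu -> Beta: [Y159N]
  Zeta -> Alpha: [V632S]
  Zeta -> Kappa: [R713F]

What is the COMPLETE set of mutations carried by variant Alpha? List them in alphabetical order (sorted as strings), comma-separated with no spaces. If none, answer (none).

At Delta: gained [] -> total []
At Mu: gained ['P660E', 'N615W', 'M431H'] -> total ['M431H', 'N615W', 'P660E']
At Eta: gained ['G978L', 'D620M'] -> total ['D620M', 'G978L', 'M431H', 'N615W', 'P660E']
At Theta: gained ['Y36Q'] -> total ['D620M', 'G978L', 'M431H', 'N615W', 'P660E', 'Y36Q']
At Zeta: gained ['G292C'] -> total ['D620M', 'G292C', 'G978L', 'M431H', 'N615W', 'P660E', 'Y36Q']
At Alpha: gained ['V632S'] -> total ['D620M', 'G292C', 'G978L', 'M431H', 'N615W', 'P660E', 'V632S', 'Y36Q']

Answer: D620M,G292C,G978L,M431H,N615W,P660E,V632S,Y36Q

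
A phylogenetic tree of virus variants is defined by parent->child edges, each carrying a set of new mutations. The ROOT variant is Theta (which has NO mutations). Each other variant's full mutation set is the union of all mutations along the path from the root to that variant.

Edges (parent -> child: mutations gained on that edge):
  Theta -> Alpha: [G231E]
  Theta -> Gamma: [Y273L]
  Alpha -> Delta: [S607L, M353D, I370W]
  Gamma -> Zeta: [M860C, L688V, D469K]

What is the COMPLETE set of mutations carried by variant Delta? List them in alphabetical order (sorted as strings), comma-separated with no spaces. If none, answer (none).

Answer: G231E,I370W,M353D,S607L

Derivation:
At Theta: gained [] -> total []
At Alpha: gained ['G231E'] -> total ['G231E']
At Delta: gained ['S607L', 'M353D', 'I370W'] -> total ['G231E', 'I370W', 'M353D', 'S607L']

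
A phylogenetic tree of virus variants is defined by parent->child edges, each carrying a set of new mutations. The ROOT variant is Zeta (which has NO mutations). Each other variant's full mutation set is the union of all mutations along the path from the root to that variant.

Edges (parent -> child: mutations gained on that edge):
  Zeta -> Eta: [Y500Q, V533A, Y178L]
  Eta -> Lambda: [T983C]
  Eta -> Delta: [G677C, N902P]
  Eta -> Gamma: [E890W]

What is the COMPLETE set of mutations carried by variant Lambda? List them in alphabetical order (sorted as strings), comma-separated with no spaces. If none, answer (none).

Answer: T983C,V533A,Y178L,Y500Q

Derivation:
At Zeta: gained [] -> total []
At Eta: gained ['Y500Q', 'V533A', 'Y178L'] -> total ['V533A', 'Y178L', 'Y500Q']
At Lambda: gained ['T983C'] -> total ['T983C', 'V533A', 'Y178L', 'Y500Q']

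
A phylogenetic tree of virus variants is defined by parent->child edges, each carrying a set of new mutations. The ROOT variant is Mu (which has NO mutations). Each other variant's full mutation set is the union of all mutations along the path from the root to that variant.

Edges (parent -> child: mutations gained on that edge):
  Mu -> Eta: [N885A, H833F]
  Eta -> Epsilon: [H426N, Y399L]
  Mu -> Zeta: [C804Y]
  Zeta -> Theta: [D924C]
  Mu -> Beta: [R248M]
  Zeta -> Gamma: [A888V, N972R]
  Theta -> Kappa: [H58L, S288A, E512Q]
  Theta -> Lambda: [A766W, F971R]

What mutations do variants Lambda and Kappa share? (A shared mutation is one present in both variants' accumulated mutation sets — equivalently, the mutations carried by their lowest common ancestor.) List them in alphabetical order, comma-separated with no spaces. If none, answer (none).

Accumulating mutations along path to Lambda:
  At Mu: gained [] -> total []
  At Zeta: gained ['C804Y'] -> total ['C804Y']
  At Theta: gained ['D924C'] -> total ['C804Y', 'D924C']
  At Lambda: gained ['A766W', 'F971R'] -> total ['A766W', 'C804Y', 'D924C', 'F971R']
Mutations(Lambda) = ['A766W', 'C804Y', 'D924C', 'F971R']
Accumulating mutations along path to Kappa:
  At Mu: gained [] -> total []
  At Zeta: gained ['C804Y'] -> total ['C804Y']
  At Theta: gained ['D924C'] -> total ['C804Y', 'D924C']
  At Kappa: gained ['H58L', 'S288A', 'E512Q'] -> total ['C804Y', 'D924C', 'E512Q', 'H58L', 'S288A']
Mutations(Kappa) = ['C804Y', 'D924C', 'E512Q', 'H58L', 'S288A']
Intersection: ['A766W', 'C804Y', 'D924C', 'F971R'] ∩ ['C804Y', 'D924C', 'E512Q', 'H58L', 'S288A'] = ['C804Y', 'D924C']

Answer: C804Y,D924C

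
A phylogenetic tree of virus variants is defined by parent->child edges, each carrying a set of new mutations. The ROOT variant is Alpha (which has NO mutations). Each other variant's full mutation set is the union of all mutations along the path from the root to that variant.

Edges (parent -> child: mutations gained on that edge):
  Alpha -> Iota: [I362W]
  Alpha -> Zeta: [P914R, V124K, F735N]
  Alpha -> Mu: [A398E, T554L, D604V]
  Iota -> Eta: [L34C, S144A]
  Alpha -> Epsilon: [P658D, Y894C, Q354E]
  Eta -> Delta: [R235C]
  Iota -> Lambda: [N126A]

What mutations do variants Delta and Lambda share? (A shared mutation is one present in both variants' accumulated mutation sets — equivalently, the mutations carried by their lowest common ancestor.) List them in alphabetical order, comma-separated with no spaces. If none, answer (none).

Accumulating mutations along path to Delta:
  At Alpha: gained [] -> total []
  At Iota: gained ['I362W'] -> total ['I362W']
  At Eta: gained ['L34C', 'S144A'] -> total ['I362W', 'L34C', 'S144A']
  At Delta: gained ['R235C'] -> total ['I362W', 'L34C', 'R235C', 'S144A']
Mutations(Delta) = ['I362W', 'L34C', 'R235C', 'S144A']
Accumulating mutations along path to Lambda:
  At Alpha: gained [] -> total []
  At Iota: gained ['I362W'] -> total ['I362W']
  At Lambda: gained ['N126A'] -> total ['I362W', 'N126A']
Mutations(Lambda) = ['I362W', 'N126A']
Intersection: ['I362W', 'L34C', 'R235C', 'S144A'] ∩ ['I362W', 'N126A'] = ['I362W']

Answer: I362W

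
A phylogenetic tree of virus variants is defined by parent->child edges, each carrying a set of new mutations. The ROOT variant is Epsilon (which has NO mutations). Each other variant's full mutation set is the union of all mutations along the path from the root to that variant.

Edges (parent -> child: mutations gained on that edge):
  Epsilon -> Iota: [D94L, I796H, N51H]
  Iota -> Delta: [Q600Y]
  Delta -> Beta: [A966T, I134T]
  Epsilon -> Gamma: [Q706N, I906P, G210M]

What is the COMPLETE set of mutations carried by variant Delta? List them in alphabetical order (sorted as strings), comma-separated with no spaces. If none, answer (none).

At Epsilon: gained [] -> total []
At Iota: gained ['D94L', 'I796H', 'N51H'] -> total ['D94L', 'I796H', 'N51H']
At Delta: gained ['Q600Y'] -> total ['D94L', 'I796H', 'N51H', 'Q600Y']

Answer: D94L,I796H,N51H,Q600Y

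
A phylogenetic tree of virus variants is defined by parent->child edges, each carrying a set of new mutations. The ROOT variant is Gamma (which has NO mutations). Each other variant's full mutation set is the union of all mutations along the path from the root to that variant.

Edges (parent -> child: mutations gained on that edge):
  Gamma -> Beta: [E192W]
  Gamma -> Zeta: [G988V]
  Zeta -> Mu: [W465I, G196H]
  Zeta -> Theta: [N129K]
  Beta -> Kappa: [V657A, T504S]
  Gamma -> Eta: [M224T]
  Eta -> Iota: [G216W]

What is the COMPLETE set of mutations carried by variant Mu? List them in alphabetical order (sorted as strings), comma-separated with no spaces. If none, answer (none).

At Gamma: gained [] -> total []
At Zeta: gained ['G988V'] -> total ['G988V']
At Mu: gained ['W465I', 'G196H'] -> total ['G196H', 'G988V', 'W465I']

Answer: G196H,G988V,W465I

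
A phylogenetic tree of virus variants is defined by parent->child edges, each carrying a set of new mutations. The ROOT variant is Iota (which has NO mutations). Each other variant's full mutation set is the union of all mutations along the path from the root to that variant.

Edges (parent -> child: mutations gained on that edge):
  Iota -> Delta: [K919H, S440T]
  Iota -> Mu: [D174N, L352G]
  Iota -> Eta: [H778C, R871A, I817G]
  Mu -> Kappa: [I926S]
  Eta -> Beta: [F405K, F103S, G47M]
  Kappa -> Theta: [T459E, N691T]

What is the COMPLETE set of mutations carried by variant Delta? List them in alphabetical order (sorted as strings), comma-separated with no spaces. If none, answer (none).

At Iota: gained [] -> total []
At Delta: gained ['K919H', 'S440T'] -> total ['K919H', 'S440T']

Answer: K919H,S440T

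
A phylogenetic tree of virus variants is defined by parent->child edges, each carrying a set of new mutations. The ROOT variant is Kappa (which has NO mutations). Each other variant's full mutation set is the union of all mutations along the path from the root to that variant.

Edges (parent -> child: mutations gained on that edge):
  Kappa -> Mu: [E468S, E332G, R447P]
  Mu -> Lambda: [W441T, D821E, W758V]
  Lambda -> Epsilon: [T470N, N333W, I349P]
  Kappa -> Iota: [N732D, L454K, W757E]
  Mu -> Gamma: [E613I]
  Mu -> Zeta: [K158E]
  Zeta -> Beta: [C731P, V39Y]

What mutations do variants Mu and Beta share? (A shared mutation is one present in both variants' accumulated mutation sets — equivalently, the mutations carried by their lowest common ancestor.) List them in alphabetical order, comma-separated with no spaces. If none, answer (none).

Answer: E332G,E468S,R447P

Derivation:
Accumulating mutations along path to Mu:
  At Kappa: gained [] -> total []
  At Mu: gained ['E468S', 'E332G', 'R447P'] -> total ['E332G', 'E468S', 'R447P']
Mutations(Mu) = ['E332G', 'E468S', 'R447P']
Accumulating mutations along path to Beta:
  At Kappa: gained [] -> total []
  At Mu: gained ['E468S', 'E332G', 'R447P'] -> total ['E332G', 'E468S', 'R447P']
  At Zeta: gained ['K158E'] -> total ['E332G', 'E468S', 'K158E', 'R447P']
  At Beta: gained ['C731P', 'V39Y'] -> total ['C731P', 'E332G', 'E468S', 'K158E', 'R447P', 'V39Y']
Mutations(Beta) = ['C731P', 'E332G', 'E468S', 'K158E', 'R447P', 'V39Y']
Intersection: ['E332G', 'E468S', 'R447P'] ∩ ['C731P', 'E332G', 'E468S', 'K158E', 'R447P', 'V39Y'] = ['E332G', 'E468S', 'R447P']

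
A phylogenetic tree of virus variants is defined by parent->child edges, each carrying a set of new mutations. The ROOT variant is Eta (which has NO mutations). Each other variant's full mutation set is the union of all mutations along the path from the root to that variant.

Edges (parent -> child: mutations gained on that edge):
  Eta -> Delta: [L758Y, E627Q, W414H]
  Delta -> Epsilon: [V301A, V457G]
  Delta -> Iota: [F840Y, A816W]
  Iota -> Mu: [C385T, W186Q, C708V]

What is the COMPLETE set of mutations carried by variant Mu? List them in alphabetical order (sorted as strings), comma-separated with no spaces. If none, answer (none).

Answer: A816W,C385T,C708V,E627Q,F840Y,L758Y,W186Q,W414H

Derivation:
At Eta: gained [] -> total []
At Delta: gained ['L758Y', 'E627Q', 'W414H'] -> total ['E627Q', 'L758Y', 'W414H']
At Iota: gained ['F840Y', 'A816W'] -> total ['A816W', 'E627Q', 'F840Y', 'L758Y', 'W414H']
At Mu: gained ['C385T', 'W186Q', 'C708V'] -> total ['A816W', 'C385T', 'C708V', 'E627Q', 'F840Y', 'L758Y', 'W186Q', 'W414H']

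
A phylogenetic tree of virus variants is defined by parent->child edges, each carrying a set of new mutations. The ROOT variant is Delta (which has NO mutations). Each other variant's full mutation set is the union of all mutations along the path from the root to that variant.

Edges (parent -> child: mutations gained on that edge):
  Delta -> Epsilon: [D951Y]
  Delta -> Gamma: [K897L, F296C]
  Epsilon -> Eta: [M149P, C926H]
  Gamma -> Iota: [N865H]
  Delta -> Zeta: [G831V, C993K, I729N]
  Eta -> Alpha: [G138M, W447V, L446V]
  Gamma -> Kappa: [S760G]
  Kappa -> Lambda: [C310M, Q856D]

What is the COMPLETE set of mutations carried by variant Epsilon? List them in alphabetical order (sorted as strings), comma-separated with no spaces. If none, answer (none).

At Delta: gained [] -> total []
At Epsilon: gained ['D951Y'] -> total ['D951Y']

Answer: D951Y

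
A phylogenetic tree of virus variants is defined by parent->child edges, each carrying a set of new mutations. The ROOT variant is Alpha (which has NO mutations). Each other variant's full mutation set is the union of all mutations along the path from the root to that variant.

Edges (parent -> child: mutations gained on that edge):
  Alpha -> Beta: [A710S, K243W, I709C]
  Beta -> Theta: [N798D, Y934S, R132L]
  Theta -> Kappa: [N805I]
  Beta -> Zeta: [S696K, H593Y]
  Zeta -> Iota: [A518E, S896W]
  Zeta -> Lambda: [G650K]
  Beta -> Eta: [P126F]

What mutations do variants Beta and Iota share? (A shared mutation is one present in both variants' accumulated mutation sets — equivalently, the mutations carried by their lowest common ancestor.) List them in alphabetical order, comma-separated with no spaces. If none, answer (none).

Accumulating mutations along path to Beta:
  At Alpha: gained [] -> total []
  At Beta: gained ['A710S', 'K243W', 'I709C'] -> total ['A710S', 'I709C', 'K243W']
Mutations(Beta) = ['A710S', 'I709C', 'K243W']
Accumulating mutations along path to Iota:
  At Alpha: gained [] -> total []
  At Beta: gained ['A710S', 'K243W', 'I709C'] -> total ['A710S', 'I709C', 'K243W']
  At Zeta: gained ['S696K', 'H593Y'] -> total ['A710S', 'H593Y', 'I709C', 'K243W', 'S696K']
  At Iota: gained ['A518E', 'S896W'] -> total ['A518E', 'A710S', 'H593Y', 'I709C', 'K243W', 'S696K', 'S896W']
Mutations(Iota) = ['A518E', 'A710S', 'H593Y', 'I709C', 'K243W', 'S696K', 'S896W']
Intersection: ['A710S', 'I709C', 'K243W'] ∩ ['A518E', 'A710S', 'H593Y', 'I709C', 'K243W', 'S696K', 'S896W'] = ['A710S', 'I709C', 'K243W']

Answer: A710S,I709C,K243W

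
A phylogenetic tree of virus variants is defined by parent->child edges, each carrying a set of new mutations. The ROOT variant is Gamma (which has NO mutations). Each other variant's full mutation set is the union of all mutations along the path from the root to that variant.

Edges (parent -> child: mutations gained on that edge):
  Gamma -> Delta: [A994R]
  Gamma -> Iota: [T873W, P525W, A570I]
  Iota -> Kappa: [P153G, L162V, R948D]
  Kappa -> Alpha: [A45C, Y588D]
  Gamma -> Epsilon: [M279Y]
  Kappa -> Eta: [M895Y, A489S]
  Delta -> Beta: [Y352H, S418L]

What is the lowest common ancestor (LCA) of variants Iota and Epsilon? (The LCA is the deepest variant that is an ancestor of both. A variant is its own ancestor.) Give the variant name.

Path from root to Iota: Gamma -> Iota
  ancestors of Iota: {Gamma, Iota}
Path from root to Epsilon: Gamma -> Epsilon
  ancestors of Epsilon: {Gamma, Epsilon}
Common ancestors: {Gamma}
Walk up from Epsilon: Epsilon (not in ancestors of Iota), Gamma (in ancestors of Iota)
Deepest common ancestor (LCA) = Gamma

Answer: Gamma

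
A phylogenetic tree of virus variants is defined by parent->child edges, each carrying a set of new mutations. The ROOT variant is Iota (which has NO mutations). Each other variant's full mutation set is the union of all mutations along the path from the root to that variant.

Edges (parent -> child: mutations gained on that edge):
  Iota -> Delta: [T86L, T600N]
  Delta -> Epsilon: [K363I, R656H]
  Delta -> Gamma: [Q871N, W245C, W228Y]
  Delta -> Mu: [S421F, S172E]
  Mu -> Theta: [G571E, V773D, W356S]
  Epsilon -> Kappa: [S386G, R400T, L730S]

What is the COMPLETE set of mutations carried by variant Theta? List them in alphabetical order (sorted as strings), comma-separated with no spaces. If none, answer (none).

At Iota: gained [] -> total []
At Delta: gained ['T86L', 'T600N'] -> total ['T600N', 'T86L']
At Mu: gained ['S421F', 'S172E'] -> total ['S172E', 'S421F', 'T600N', 'T86L']
At Theta: gained ['G571E', 'V773D', 'W356S'] -> total ['G571E', 'S172E', 'S421F', 'T600N', 'T86L', 'V773D', 'W356S']

Answer: G571E,S172E,S421F,T600N,T86L,V773D,W356S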